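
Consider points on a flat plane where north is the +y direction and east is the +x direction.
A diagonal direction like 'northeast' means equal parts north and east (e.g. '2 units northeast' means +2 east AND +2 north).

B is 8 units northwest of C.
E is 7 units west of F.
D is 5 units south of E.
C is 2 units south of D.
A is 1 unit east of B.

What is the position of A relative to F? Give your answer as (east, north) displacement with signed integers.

Answer: A is at (east=-14, north=1) relative to F.

Derivation:
Place F at the origin (east=0, north=0).
  E is 7 units west of F: delta (east=-7, north=+0); E at (east=-7, north=0).
  D is 5 units south of E: delta (east=+0, north=-5); D at (east=-7, north=-5).
  C is 2 units south of D: delta (east=+0, north=-2); C at (east=-7, north=-7).
  B is 8 units northwest of C: delta (east=-8, north=+8); B at (east=-15, north=1).
  A is 1 unit east of B: delta (east=+1, north=+0); A at (east=-14, north=1).
Therefore A relative to F: (east=-14, north=1).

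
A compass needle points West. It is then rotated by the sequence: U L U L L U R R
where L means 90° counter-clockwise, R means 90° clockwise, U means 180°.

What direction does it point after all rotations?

Start: West
  U (U-turn (180°)) -> East
  L (left (90° counter-clockwise)) -> North
  U (U-turn (180°)) -> South
  L (left (90° counter-clockwise)) -> East
  L (left (90° counter-clockwise)) -> North
  U (U-turn (180°)) -> South
  R (right (90° clockwise)) -> West
  R (right (90° clockwise)) -> North
Final: North

Answer: Final heading: North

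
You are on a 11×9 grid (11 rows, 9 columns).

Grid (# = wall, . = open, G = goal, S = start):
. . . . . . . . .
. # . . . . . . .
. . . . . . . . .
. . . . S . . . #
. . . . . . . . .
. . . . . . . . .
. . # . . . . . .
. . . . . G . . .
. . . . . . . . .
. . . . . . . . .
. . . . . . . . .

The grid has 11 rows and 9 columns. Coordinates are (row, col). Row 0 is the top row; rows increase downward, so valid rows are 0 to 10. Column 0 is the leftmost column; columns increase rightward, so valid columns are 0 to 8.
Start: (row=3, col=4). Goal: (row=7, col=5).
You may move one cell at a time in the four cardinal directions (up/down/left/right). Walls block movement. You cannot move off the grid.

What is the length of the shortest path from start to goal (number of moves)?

BFS from (row=3, col=4) until reaching (row=7, col=5):
  Distance 0: (row=3, col=4)
  Distance 1: (row=2, col=4), (row=3, col=3), (row=3, col=5), (row=4, col=4)
  Distance 2: (row=1, col=4), (row=2, col=3), (row=2, col=5), (row=3, col=2), (row=3, col=6), (row=4, col=3), (row=4, col=5), (row=5, col=4)
  Distance 3: (row=0, col=4), (row=1, col=3), (row=1, col=5), (row=2, col=2), (row=2, col=6), (row=3, col=1), (row=3, col=7), (row=4, col=2), (row=4, col=6), (row=5, col=3), (row=5, col=5), (row=6, col=4)
  Distance 4: (row=0, col=3), (row=0, col=5), (row=1, col=2), (row=1, col=6), (row=2, col=1), (row=2, col=7), (row=3, col=0), (row=4, col=1), (row=4, col=7), (row=5, col=2), (row=5, col=6), (row=6, col=3), (row=6, col=5), (row=7, col=4)
  Distance 5: (row=0, col=2), (row=0, col=6), (row=1, col=7), (row=2, col=0), (row=2, col=8), (row=4, col=0), (row=4, col=8), (row=5, col=1), (row=5, col=7), (row=6, col=6), (row=7, col=3), (row=7, col=5), (row=8, col=4)  <- goal reached here
One shortest path (5 moves): (row=3, col=4) -> (row=3, col=5) -> (row=4, col=5) -> (row=5, col=5) -> (row=6, col=5) -> (row=7, col=5)

Answer: Shortest path length: 5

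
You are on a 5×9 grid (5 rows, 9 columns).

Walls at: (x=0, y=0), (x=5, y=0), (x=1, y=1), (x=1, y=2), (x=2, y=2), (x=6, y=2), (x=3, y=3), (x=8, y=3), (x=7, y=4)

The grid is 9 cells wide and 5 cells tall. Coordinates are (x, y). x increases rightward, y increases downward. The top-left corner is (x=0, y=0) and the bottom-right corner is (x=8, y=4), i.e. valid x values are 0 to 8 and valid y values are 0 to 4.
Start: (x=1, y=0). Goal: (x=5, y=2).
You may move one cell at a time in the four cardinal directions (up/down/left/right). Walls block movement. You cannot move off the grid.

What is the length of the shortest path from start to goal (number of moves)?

BFS from (x=1, y=0) until reaching (x=5, y=2):
  Distance 0: (x=1, y=0)
  Distance 1: (x=2, y=0)
  Distance 2: (x=3, y=0), (x=2, y=1)
  Distance 3: (x=4, y=0), (x=3, y=1)
  Distance 4: (x=4, y=1), (x=3, y=2)
  Distance 5: (x=5, y=1), (x=4, y=2)
  Distance 6: (x=6, y=1), (x=5, y=2), (x=4, y=3)  <- goal reached here
One shortest path (6 moves): (x=1, y=0) -> (x=2, y=0) -> (x=3, y=0) -> (x=4, y=0) -> (x=4, y=1) -> (x=5, y=1) -> (x=5, y=2)

Answer: Shortest path length: 6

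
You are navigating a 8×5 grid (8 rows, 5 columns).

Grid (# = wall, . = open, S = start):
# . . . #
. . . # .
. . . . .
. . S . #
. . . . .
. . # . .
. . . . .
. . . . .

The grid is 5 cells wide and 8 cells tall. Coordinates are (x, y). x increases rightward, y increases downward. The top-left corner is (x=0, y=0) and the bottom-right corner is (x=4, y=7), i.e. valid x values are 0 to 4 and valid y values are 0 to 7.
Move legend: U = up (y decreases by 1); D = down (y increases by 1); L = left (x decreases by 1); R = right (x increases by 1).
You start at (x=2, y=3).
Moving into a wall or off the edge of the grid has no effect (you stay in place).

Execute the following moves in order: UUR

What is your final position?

Answer: Final position: (x=2, y=1)

Derivation:
Start: (x=2, y=3)
  U (up): (x=2, y=3) -> (x=2, y=2)
  U (up): (x=2, y=2) -> (x=2, y=1)
  R (right): blocked, stay at (x=2, y=1)
Final: (x=2, y=1)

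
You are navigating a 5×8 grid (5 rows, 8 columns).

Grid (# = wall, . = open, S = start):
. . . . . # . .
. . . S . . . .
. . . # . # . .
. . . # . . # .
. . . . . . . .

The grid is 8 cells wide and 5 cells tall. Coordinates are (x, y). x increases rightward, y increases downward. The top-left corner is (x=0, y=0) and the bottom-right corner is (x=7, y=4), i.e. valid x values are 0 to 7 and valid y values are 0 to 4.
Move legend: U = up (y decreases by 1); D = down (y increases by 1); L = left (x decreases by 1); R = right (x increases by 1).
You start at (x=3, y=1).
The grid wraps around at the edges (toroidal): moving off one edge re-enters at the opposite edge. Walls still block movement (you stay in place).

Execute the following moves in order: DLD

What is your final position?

Start: (x=3, y=1)
  D (down): blocked, stay at (x=3, y=1)
  L (left): (x=3, y=1) -> (x=2, y=1)
  D (down): (x=2, y=1) -> (x=2, y=2)
Final: (x=2, y=2)

Answer: Final position: (x=2, y=2)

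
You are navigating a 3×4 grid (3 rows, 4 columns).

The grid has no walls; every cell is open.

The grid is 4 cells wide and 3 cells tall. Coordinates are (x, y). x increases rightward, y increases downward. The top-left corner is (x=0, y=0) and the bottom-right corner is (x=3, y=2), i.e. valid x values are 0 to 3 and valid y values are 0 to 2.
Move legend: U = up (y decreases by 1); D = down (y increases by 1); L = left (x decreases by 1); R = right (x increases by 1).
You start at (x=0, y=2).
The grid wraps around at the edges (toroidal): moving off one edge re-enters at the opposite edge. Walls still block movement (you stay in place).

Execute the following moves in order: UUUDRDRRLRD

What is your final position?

Start: (x=0, y=2)
  U (up): (x=0, y=2) -> (x=0, y=1)
  U (up): (x=0, y=1) -> (x=0, y=0)
  U (up): (x=0, y=0) -> (x=0, y=2)
  D (down): (x=0, y=2) -> (x=0, y=0)
  R (right): (x=0, y=0) -> (x=1, y=0)
  D (down): (x=1, y=0) -> (x=1, y=1)
  R (right): (x=1, y=1) -> (x=2, y=1)
  R (right): (x=2, y=1) -> (x=3, y=1)
  L (left): (x=3, y=1) -> (x=2, y=1)
  R (right): (x=2, y=1) -> (x=3, y=1)
  D (down): (x=3, y=1) -> (x=3, y=2)
Final: (x=3, y=2)

Answer: Final position: (x=3, y=2)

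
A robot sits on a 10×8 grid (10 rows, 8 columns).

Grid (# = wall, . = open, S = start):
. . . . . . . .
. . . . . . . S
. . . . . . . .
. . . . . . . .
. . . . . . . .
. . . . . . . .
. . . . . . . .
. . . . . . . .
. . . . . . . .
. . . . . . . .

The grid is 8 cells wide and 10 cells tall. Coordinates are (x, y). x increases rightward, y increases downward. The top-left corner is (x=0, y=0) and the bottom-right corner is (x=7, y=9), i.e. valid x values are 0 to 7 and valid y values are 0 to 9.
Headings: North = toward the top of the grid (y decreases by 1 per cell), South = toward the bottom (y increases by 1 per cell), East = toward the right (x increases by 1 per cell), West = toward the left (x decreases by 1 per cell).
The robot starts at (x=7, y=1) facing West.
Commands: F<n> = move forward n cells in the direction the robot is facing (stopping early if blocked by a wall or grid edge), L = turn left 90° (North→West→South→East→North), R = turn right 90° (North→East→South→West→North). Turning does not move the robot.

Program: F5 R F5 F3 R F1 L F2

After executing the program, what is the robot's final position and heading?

Answer: Final position: (x=3, y=0), facing North

Derivation:
Start: (x=7, y=1), facing West
  F5: move forward 5, now at (x=2, y=1)
  R: turn right, now facing North
  F5: move forward 1/5 (blocked), now at (x=2, y=0)
  F3: move forward 0/3 (blocked), now at (x=2, y=0)
  R: turn right, now facing East
  F1: move forward 1, now at (x=3, y=0)
  L: turn left, now facing North
  F2: move forward 0/2 (blocked), now at (x=3, y=0)
Final: (x=3, y=0), facing North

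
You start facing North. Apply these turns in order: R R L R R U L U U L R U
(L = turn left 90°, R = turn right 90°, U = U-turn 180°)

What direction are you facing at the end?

Answer: Final heading: South

Derivation:
Start: North
  R (right (90° clockwise)) -> East
  R (right (90° clockwise)) -> South
  L (left (90° counter-clockwise)) -> East
  R (right (90° clockwise)) -> South
  R (right (90° clockwise)) -> West
  U (U-turn (180°)) -> East
  L (left (90° counter-clockwise)) -> North
  U (U-turn (180°)) -> South
  U (U-turn (180°)) -> North
  L (left (90° counter-clockwise)) -> West
  R (right (90° clockwise)) -> North
  U (U-turn (180°)) -> South
Final: South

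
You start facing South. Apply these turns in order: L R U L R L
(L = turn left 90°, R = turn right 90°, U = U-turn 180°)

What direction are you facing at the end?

Start: South
  L (left (90° counter-clockwise)) -> East
  R (right (90° clockwise)) -> South
  U (U-turn (180°)) -> North
  L (left (90° counter-clockwise)) -> West
  R (right (90° clockwise)) -> North
  L (left (90° counter-clockwise)) -> West
Final: West

Answer: Final heading: West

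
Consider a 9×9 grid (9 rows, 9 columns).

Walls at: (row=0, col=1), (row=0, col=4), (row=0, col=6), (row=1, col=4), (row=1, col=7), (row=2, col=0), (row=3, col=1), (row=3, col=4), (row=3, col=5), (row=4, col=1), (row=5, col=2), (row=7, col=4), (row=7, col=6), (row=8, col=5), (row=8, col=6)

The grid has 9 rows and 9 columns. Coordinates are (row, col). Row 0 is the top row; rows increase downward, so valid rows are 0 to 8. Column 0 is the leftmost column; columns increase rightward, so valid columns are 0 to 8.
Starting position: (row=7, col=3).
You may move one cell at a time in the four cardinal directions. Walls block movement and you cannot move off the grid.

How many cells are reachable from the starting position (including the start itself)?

Answer: Reachable cells: 66

Derivation:
BFS flood-fill from (row=7, col=3):
  Distance 0: (row=7, col=3)
  Distance 1: (row=6, col=3), (row=7, col=2), (row=8, col=3)
  Distance 2: (row=5, col=3), (row=6, col=2), (row=6, col=4), (row=7, col=1), (row=8, col=2), (row=8, col=4)
  Distance 3: (row=4, col=3), (row=5, col=4), (row=6, col=1), (row=6, col=5), (row=7, col=0), (row=8, col=1)
  Distance 4: (row=3, col=3), (row=4, col=2), (row=4, col=4), (row=5, col=1), (row=5, col=5), (row=6, col=0), (row=6, col=6), (row=7, col=5), (row=8, col=0)
  Distance 5: (row=2, col=3), (row=3, col=2), (row=4, col=5), (row=5, col=0), (row=5, col=6), (row=6, col=7)
  Distance 6: (row=1, col=3), (row=2, col=2), (row=2, col=4), (row=4, col=0), (row=4, col=6), (row=5, col=7), (row=6, col=8), (row=7, col=7)
  Distance 7: (row=0, col=3), (row=1, col=2), (row=2, col=1), (row=2, col=5), (row=3, col=0), (row=3, col=6), (row=4, col=7), (row=5, col=8), (row=7, col=8), (row=8, col=7)
  Distance 8: (row=0, col=2), (row=1, col=1), (row=1, col=5), (row=2, col=6), (row=3, col=7), (row=4, col=8), (row=8, col=8)
  Distance 9: (row=0, col=5), (row=1, col=0), (row=1, col=6), (row=2, col=7), (row=3, col=8)
  Distance 10: (row=0, col=0), (row=2, col=8)
  Distance 11: (row=1, col=8)
  Distance 12: (row=0, col=8)
  Distance 13: (row=0, col=7)
Total reachable: 66 (grid has 66 open cells total)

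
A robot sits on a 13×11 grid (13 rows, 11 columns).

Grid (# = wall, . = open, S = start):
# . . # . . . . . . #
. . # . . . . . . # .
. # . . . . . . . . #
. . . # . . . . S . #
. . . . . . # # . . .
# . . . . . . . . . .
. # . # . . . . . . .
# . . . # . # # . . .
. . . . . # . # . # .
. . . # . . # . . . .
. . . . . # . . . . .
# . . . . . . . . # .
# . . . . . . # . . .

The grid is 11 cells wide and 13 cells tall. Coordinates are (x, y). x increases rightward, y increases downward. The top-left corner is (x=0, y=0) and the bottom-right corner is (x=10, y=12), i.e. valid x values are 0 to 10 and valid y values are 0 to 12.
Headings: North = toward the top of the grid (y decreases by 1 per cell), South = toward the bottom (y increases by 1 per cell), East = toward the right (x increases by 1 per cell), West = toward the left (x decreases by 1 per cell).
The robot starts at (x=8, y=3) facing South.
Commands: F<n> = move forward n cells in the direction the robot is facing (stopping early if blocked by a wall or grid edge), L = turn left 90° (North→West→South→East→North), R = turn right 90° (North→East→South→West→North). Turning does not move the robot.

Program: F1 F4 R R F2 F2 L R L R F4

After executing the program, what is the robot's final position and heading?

Answer: Final position: (x=8, y=0), facing North

Derivation:
Start: (x=8, y=3), facing South
  F1: move forward 1, now at (x=8, y=4)
  F4: move forward 4, now at (x=8, y=8)
  R: turn right, now facing West
  R: turn right, now facing North
  F2: move forward 2, now at (x=8, y=6)
  F2: move forward 2, now at (x=8, y=4)
  L: turn left, now facing West
  R: turn right, now facing North
  L: turn left, now facing West
  R: turn right, now facing North
  F4: move forward 4, now at (x=8, y=0)
Final: (x=8, y=0), facing North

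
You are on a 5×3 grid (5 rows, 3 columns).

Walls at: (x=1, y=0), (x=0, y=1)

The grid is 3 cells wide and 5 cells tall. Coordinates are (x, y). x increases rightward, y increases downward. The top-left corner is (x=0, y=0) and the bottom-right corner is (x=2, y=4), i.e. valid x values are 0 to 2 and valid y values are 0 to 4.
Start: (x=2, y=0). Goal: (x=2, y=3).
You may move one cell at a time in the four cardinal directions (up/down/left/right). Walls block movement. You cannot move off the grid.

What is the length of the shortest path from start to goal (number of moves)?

BFS from (x=2, y=0) until reaching (x=2, y=3):
  Distance 0: (x=2, y=0)
  Distance 1: (x=2, y=1)
  Distance 2: (x=1, y=1), (x=2, y=2)
  Distance 3: (x=1, y=2), (x=2, y=3)  <- goal reached here
One shortest path (3 moves): (x=2, y=0) -> (x=2, y=1) -> (x=2, y=2) -> (x=2, y=3)

Answer: Shortest path length: 3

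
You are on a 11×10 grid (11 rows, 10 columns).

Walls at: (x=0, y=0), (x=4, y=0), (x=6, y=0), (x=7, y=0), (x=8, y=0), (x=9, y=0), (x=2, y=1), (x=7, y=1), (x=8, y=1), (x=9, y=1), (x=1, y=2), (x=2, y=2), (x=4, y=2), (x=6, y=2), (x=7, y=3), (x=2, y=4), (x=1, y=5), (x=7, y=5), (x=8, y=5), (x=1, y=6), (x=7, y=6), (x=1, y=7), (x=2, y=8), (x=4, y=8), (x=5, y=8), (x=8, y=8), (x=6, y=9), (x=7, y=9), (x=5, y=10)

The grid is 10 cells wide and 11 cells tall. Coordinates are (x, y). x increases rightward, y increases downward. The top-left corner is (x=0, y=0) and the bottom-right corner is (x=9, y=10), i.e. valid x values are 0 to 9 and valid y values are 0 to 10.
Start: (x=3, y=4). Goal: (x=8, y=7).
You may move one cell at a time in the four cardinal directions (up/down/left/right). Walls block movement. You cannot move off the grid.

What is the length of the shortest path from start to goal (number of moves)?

Answer: Shortest path length: 8

Derivation:
BFS from (x=3, y=4) until reaching (x=8, y=7):
  Distance 0: (x=3, y=4)
  Distance 1: (x=3, y=3), (x=4, y=4), (x=3, y=5)
  Distance 2: (x=3, y=2), (x=2, y=3), (x=4, y=3), (x=5, y=4), (x=2, y=5), (x=4, y=5), (x=3, y=6)
  Distance 3: (x=3, y=1), (x=1, y=3), (x=5, y=3), (x=6, y=4), (x=5, y=5), (x=2, y=6), (x=4, y=6), (x=3, y=7)
  Distance 4: (x=3, y=0), (x=4, y=1), (x=5, y=2), (x=0, y=3), (x=6, y=3), (x=1, y=4), (x=7, y=4), (x=6, y=5), (x=5, y=6), (x=2, y=7), (x=4, y=7), (x=3, y=8)
  Distance 5: (x=2, y=0), (x=5, y=1), (x=0, y=2), (x=0, y=4), (x=8, y=4), (x=6, y=6), (x=5, y=7), (x=3, y=9)
  Distance 6: (x=1, y=0), (x=5, y=0), (x=0, y=1), (x=6, y=1), (x=8, y=3), (x=9, y=4), (x=0, y=5), (x=6, y=7), (x=2, y=9), (x=4, y=9), (x=3, y=10)
  Distance 7: (x=1, y=1), (x=8, y=2), (x=9, y=3), (x=9, y=5), (x=0, y=6), (x=7, y=7), (x=6, y=8), (x=1, y=9), (x=5, y=9), (x=2, y=10), (x=4, y=10)
  Distance 8: (x=7, y=2), (x=9, y=2), (x=9, y=6), (x=0, y=7), (x=8, y=7), (x=1, y=8), (x=7, y=8), (x=0, y=9), (x=1, y=10)  <- goal reached here
One shortest path (8 moves): (x=3, y=4) -> (x=4, y=4) -> (x=5, y=4) -> (x=6, y=4) -> (x=6, y=5) -> (x=6, y=6) -> (x=6, y=7) -> (x=7, y=7) -> (x=8, y=7)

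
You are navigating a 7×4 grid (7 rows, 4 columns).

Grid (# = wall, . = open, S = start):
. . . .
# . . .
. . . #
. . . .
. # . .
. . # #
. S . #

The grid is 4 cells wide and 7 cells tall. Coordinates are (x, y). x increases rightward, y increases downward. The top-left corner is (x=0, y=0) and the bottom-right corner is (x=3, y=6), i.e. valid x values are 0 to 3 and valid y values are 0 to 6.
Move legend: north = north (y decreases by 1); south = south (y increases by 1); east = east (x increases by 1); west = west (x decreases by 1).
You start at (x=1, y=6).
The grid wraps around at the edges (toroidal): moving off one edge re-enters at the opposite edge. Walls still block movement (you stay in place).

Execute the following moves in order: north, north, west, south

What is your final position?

Start: (x=1, y=6)
  north (north): (x=1, y=6) -> (x=1, y=5)
  north (north): blocked, stay at (x=1, y=5)
  west (west): (x=1, y=5) -> (x=0, y=5)
  south (south): (x=0, y=5) -> (x=0, y=6)
Final: (x=0, y=6)

Answer: Final position: (x=0, y=6)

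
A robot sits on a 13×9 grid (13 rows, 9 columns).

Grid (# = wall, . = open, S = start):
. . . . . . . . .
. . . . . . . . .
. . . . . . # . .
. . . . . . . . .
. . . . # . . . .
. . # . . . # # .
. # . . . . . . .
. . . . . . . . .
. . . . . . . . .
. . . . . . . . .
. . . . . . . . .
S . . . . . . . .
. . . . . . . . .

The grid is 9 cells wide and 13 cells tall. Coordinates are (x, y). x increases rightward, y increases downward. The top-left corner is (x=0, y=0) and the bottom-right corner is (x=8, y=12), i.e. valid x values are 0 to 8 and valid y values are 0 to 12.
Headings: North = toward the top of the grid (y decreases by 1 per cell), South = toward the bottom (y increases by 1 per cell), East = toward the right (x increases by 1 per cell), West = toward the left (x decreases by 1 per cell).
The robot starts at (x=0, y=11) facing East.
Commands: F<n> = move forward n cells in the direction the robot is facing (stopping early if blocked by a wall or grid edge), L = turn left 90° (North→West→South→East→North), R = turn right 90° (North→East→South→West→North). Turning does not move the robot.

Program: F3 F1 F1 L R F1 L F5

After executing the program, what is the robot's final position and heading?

Start: (x=0, y=11), facing East
  F3: move forward 3, now at (x=3, y=11)
  F1: move forward 1, now at (x=4, y=11)
  F1: move forward 1, now at (x=5, y=11)
  L: turn left, now facing North
  R: turn right, now facing East
  F1: move forward 1, now at (x=6, y=11)
  L: turn left, now facing North
  F5: move forward 5, now at (x=6, y=6)
Final: (x=6, y=6), facing North

Answer: Final position: (x=6, y=6), facing North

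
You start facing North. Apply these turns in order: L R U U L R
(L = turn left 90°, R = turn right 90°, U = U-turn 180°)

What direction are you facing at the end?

Start: North
  L (left (90° counter-clockwise)) -> West
  R (right (90° clockwise)) -> North
  U (U-turn (180°)) -> South
  U (U-turn (180°)) -> North
  L (left (90° counter-clockwise)) -> West
  R (right (90° clockwise)) -> North
Final: North

Answer: Final heading: North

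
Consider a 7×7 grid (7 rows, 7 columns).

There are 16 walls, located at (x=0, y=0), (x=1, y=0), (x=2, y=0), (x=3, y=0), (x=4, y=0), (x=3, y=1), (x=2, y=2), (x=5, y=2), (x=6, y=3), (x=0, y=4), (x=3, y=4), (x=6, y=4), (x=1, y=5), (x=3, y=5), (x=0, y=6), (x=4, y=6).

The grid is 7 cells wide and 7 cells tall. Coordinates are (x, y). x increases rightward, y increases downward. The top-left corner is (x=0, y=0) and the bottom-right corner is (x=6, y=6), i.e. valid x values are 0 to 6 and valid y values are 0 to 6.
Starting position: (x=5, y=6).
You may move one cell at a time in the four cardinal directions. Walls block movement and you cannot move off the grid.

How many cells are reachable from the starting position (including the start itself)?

BFS flood-fill from (x=5, y=6):
  Distance 0: (x=5, y=6)
  Distance 1: (x=5, y=5), (x=6, y=6)
  Distance 2: (x=5, y=4), (x=4, y=5), (x=6, y=5)
  Distance 3: (x=5, y=3), (x=4, y=4)
  Distance 4: (x=4, y=3)
  Distance 5: (x=4, y=2), (x=3, y=3)
  Distance 6: (x=4, y=1), (x=3, y=2), (x=2, y=3)
  Distance 7: (x=5, y=1), (x=1, y=3), (x=2, y=4)
  Distance 8: (x=5, y=0), (x=6, y=1), (x=1, y=2), (x=0, y=3), (x=1, y=4), (x=2, y=5)
  Distance 9: (x=6, y=0), (x=1, y=1), (x=0, y=2), (x=6, y=2), (x=2, y=6)
  Distance 10: (x=0, y=1), (x=2, y=1), (x=1, y=6), (x=3, y=6)
Total reachable: 32 (grid has 33 open cells total)

Answer: Reachable cells: 32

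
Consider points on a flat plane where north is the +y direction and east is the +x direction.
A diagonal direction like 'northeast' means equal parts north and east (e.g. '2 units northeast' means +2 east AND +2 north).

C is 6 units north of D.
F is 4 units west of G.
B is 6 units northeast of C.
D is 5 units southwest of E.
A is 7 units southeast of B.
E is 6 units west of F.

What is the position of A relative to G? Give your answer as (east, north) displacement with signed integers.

Answer: A is at (east=-2, north=0) relative to G.

Derivation:
Place G at the origin (east=0, north=0).
  F is 4 units west of G: delta (east=-4, north=+0); F at (east=-4, north=0).
  E is 6 units west of F: delta (east=-6, north=+0); E at (east=-10, north=0).
  D is 5 units southwest of E: delta (east=-5, north=-5); D at (east=-15, north=-5).
  C is 6 units north of D: delta (east=+0, north=+6); C at (east=-15, north=1).
  B is 6 units northeast of C: delta (east=+6, north=+6); B at (east=-9, north=7).
  A is 7 units southeast of B: delta (east=+7, north=-7); A at (east=-2, north=0).
Therefore A relative to G: (east=-2, north=0).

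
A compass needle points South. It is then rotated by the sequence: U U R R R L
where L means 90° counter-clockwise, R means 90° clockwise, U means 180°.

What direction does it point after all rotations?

Start: South
  U (U-turn (180°)) -> North
  U (U-turn (180°)) -> South
  R (right (90° clockwise)) -> West
  R (right (90° clockwise)) -> North
  R (right (90° clockwise)) -> East
  L (left (90° counter-clockwise)) -> North
Final: North

Answer: Final heading: North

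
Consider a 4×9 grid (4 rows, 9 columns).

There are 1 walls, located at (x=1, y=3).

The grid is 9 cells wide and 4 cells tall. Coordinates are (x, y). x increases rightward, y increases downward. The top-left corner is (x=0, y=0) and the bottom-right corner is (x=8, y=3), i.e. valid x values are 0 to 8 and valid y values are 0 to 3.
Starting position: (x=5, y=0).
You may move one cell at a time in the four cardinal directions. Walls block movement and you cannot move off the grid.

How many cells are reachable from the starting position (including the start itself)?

BFS flood-fill from (x=5, y=0):
  Distance 0: (x=5, y=0)
  Distance 1: (x=4, y=0), (x=6, y=0), (x=5, y=1)
  Distance 2: (x=3, y=0), (x=7, y=0), (x=4, y=1), (x=6, y=1), (x=5, y=2)
  Distance 3: (x=2, y=0), (x=8, y=0), (x=3, y=1), (x=7, y=1), (x=4, y=2), (x=6, y=2), (x=5, y=3)
  Distance 4: (x=1, y=0), (x=2, y=1), (x=8, y=1), (x=3, y=2), (x=7, y=2), (x=4, y=3), (x=6, y=3)
  Distance 5: (x=0, y=0), (x=1, y=1), (x=2, y=2), (x=8, y=2), (x=3, y=3), (x=7, y=3)
  Distance 6: (x=0, y=1), (x=1, y=2), (x=2, y=3), (x=8, y=3)
  Distance 7: (x=0, y=2)
  Distance 8: (x=0, y=3)
Total reachable: 35 (grid has 35 open cells total)

Answer: Reachable cells: 35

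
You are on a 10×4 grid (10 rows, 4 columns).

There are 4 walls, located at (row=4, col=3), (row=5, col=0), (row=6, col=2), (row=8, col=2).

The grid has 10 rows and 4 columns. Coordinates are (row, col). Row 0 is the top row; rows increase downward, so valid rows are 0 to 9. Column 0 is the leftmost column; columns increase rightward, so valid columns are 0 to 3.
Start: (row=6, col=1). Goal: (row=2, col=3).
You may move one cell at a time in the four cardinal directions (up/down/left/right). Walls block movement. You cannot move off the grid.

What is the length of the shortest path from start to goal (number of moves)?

BFS from (row=6, col=1) until reaching (row=2, col=3):
  Distance 0: (row=6, col=1)
  Distance 1: (row=5, col=1), (row=6, col=0), (row=7, col=1)
  Distance 2: (row=4, col=1), (row=5, col=2), (row=7, col=0), (row=7, col=2), (row=8, col=1)
  Distance 3: (row=3, col=1), (row=4, col=0), (row=4, col=2), (row=5, col=3), (row=7, col=3), (row=8, col=0), (row=9, col=1)
  Distance 4: (row=2, col=1), (row=3, col=0), (row=3, col=2), (row=6, col=3), (row=8, col=3), (row=9, col=0), (row=9, col=2)
  Distance 5: (row=1, col=1), (row=2, col=0), (row=2, col=2), (row=3, col=3), (row=9, col=3)
  Distance 6: (row=0, col=1), (row=1, col=0), (row=1, col=2), (row=2, col=3)  <- goal reached here
One shortest path (6 moves): (row=6, col=1) -> (row=5, col=1) -> (row=5, col=2) -> (row=4, col=2) -> (row=3, col=2) -> (row=3, col=3) -> (row=2, col=3)

Answer: Shortest path length: 6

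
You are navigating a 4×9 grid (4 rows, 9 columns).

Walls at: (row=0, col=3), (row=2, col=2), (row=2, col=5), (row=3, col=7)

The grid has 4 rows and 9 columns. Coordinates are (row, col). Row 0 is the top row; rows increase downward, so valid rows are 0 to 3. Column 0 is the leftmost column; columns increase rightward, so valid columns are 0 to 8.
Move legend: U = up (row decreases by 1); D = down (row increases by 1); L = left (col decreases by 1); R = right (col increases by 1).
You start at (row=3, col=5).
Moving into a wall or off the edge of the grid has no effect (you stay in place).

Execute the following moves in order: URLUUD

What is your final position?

Start: (row=3, col=5)
  U (up): blocked, stay at (row=3, col=5)
  R (right): (row=3, col=5) -> (row=3, col=6)
  L (left): (row=3, col=6) -> (row=3, col=5)
  U (up): blocked, stay at (row=3, col=5)
  U (up): blocked, stay at (row=3, col=5)
  D (down): blocked, stay at (row=3, col=5)
Final: (row=3, col=5)

Answer: Final position: (row=3, col=5)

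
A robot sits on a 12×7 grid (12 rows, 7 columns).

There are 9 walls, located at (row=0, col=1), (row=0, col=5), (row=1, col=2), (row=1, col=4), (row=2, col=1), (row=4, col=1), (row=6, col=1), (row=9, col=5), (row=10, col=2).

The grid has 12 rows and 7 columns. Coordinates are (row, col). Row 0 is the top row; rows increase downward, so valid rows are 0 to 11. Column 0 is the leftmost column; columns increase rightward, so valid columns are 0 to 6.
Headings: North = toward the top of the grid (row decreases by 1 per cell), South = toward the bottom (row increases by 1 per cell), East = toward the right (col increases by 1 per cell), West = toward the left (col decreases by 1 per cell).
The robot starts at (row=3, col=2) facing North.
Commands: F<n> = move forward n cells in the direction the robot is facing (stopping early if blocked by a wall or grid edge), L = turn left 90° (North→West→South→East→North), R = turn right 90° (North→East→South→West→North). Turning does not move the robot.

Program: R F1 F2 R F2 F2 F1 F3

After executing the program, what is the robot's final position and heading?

Start: (row=3, col=2), facing North
  R: turn right, now facing East
  F1: move forward 1, now at (row=3, col=3)
  F2: move forward 2, now at (row=3, col=5)
  R: turn right, now facing South
  F2: move forward 2, now at (row=5, col=5)
  F2: move forward 2, now at (row=7, col=5)
  F1: move forward 1, now at (row=8, col=5)
  F3: move forward 0/3 (blocked), now at (row=8, col=5)
Final: (row=8, col=5), facing South

Answer: Final position: (row=8, col=5), facing South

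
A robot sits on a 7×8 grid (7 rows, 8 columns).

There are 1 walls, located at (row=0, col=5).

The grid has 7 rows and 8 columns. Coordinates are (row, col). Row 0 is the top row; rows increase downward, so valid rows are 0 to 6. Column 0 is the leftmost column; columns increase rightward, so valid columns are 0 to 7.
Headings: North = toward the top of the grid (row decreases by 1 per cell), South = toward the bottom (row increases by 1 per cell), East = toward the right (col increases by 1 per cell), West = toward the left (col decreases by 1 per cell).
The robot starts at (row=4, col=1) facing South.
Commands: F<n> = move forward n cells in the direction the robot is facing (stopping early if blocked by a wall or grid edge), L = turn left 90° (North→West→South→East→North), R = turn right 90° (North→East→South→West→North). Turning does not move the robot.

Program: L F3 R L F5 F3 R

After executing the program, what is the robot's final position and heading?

Answer: Final position: (row=4, col=7), facing South

Derivation:
Start: (row=4, col=1), facing South
  L: turn left, now facing East
  F3: move forward 3, now at (row=4, col=4)
  R: turn right, now facing South
  L: turn left, now facing East
  F5: move forward 3/5 (blocked), now at (row=4, col=7)
  F3: move forward 0/3 (blocked), now at (row=4, col=7)
  R: turn right, now facing South
Final: (row=4, col=7), facing South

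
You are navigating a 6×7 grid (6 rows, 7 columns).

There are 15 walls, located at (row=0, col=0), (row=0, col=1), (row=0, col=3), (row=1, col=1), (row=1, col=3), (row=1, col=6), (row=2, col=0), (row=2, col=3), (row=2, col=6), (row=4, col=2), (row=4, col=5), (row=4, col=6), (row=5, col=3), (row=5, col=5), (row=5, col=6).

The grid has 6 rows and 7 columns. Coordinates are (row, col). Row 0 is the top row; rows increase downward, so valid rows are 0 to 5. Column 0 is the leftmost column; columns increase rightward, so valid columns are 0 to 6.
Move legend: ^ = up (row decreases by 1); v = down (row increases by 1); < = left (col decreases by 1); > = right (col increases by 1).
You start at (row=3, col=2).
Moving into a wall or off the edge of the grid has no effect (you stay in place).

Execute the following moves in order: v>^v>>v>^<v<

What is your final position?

Start: (row=3, col=2)
  v (down): blocked, stay at (row=3, col=2)
  > (right): (row=3, col=2) -> (row=3, col=3)
  ^ (up): blocked, stay at (row=3, col=3)
  v (down): (row=3, col=3) -> (row=4, col=3)
  > (right): (row=4, col=3) -> (row=4, col=4)
  > (right): blocked, stay at (row=4, col=4)
  v (down): (row=4, col=4) -> (row=5, col=4)
  > (right): blocked, stay at (row=5, col=4)
  ^ (up): (row=5, col=4) -> (row=4, col=4)
  < (left): (row=4, col=4) -> (row=4, col=3)
  v (down): blocked, stay at (row=4, col=3)
  < (left): blocked, stay at (row=4, col=3)
Final: (row=4, col=3)

Answer: Final position: (row=4, col=3)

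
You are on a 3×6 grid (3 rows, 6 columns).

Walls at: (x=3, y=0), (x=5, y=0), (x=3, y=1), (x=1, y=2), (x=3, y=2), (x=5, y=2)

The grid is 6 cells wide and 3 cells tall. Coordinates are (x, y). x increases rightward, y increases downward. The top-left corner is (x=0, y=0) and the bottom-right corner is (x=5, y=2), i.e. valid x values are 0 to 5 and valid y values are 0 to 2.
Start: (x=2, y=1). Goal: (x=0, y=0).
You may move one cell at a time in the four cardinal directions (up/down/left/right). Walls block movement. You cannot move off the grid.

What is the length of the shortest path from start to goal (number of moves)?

Answer: Shortest path length: 3

Derivation:
BFS from (x=2, y=1) until reaching (x=0, y=0):
  Distance 0: (x=2, y=1)
  Distance 1: (x=2, y=0), (x=1, y=1), (x=2, y=2)
  Distance 2: (x=1, y=0), (x=0, y=1)
  Distance 3: (x=0, y=0), (x=0, y=2)  <- goal reached here
One shortest path (3 moves): (x=2, y=1) -> (x=1, y=1) -> (x=0, y=1) -> (x=0, y=0)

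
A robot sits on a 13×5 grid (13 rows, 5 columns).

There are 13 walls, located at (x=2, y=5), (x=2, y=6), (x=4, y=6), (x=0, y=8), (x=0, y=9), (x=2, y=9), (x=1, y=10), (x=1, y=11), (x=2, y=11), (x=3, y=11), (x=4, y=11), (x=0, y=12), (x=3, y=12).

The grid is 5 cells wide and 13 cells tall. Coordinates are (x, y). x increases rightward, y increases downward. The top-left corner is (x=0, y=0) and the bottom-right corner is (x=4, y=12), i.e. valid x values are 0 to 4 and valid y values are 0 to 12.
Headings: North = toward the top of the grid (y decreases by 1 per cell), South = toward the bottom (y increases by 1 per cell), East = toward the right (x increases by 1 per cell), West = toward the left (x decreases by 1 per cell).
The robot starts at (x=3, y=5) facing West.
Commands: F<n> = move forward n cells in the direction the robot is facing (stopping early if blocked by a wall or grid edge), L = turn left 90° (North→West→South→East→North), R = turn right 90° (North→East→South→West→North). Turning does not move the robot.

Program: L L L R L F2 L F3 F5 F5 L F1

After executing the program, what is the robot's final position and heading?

Start: (x=3, y=5), facing West
  L: turn left, now facing South
  L: turn left, now facing East
  L: turn left, now facing North
  R: turn right, now facing East
  L: turn left, now facing North
  F2: move forward 2, now at (x=3, y=3)
  L: turn left, now facing West
  F3: move forward 3, now at (x=0, y=3)
  F5: move forward 0/5 (blocked), now at (x=0, y=3)
  F5: move forward 0/5 (blocked), now at (x=0, y=3)
  L: turn left, now facing South
  F1: move forward 1, now at (x=0, y=4)
Final: (x=0, y=4), facing South

Answer: Final position: (x=0, y=4), facing South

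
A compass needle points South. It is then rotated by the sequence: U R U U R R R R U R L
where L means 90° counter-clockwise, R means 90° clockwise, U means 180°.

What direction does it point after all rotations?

Answer: Final heading: West

Derivation:
Start: South
  U (U-turn (180°)) -> North
  R (right (90° clockwise)) -> East
  U (U-turn (180°)) -> West
  U (U-turn (180°)) -> East
  R (right (90° clockwise)) -> South
  R (right (90° clockwise)) -> West
  R (right (90° clockwise)) -> North
  R (right (90° clockwise)) -> East
  U (U-turn (180°)) -> West
  R (right (90° clockwise)) -> North
  L (left (90° counter-clockwise)) -> West
Final: West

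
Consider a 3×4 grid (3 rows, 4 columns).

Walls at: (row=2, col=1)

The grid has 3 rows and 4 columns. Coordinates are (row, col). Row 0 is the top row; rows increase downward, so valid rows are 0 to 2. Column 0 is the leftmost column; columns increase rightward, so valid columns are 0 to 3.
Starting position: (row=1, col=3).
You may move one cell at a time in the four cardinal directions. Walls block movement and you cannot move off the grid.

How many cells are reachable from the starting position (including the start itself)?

Answer: Reachable cells: 11

Derivation:
BFS flood-fill from (row=1, col=3):
  Distance 0: (row=1, col=3)
  Distance 1: (row=0, col=3), (row=1, col=2), (row=2, col=3)
  Distance 2: (row=0, col=2), (row=1, col=1), (row=2, col=2)
  Distance 3: (row=0, col=1), (row=1, col=0)
  Distance 4: (row=0, col=0), (row=2, col=0)
Total reachable: 11 (grid has 11 open cells total)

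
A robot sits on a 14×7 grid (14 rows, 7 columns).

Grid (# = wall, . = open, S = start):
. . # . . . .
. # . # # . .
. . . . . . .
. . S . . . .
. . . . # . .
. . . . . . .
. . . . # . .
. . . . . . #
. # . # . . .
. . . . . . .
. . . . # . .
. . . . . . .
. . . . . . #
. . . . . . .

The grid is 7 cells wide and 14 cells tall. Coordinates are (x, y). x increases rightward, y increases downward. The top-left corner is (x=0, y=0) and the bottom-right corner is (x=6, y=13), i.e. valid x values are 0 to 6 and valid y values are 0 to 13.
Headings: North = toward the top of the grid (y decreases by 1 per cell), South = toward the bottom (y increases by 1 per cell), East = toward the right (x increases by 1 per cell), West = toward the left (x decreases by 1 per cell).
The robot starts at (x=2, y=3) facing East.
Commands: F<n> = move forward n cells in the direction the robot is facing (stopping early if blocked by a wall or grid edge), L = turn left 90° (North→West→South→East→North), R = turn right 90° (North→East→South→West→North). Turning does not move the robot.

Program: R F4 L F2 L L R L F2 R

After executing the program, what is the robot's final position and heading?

Answer: Final position: (x=2, y=7), facing North

Derivation:
Start: (x=2, y=3), facing East
  R: turn right, now facing South
  F4: move forward 4, now at (x=2, y=7)
  L: turn left, now facing East
  F2: move forward 2, now at (x=4, y=7)
  L: turn left, now facing North
  L: turn left, now facing West
  R: turn right, now facing North
  L: turn left, now facing West
  F2: move forward 2, now at (x=2, y=7)
  R: turn right, now facing North
Final: (x=2, y=7), facing North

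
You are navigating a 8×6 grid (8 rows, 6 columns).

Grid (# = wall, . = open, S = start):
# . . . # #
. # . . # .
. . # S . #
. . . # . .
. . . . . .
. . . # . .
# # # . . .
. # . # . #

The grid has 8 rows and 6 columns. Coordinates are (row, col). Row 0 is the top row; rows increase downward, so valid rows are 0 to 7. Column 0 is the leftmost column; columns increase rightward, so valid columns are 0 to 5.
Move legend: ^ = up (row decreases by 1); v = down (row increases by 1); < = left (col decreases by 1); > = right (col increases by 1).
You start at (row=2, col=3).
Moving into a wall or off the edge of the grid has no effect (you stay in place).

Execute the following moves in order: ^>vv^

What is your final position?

Start: (row=2, col=3)
  ^ (up): (row=2, col=3) -> (row=1, col=3)
  > (right): blocked, stay at (row=1, col=3)
  v (down): (row=1, col=3) -> (row=2, col=3)
  v (down): blocked, stay at (row=2, col=3)
  ^ (up): (row=2, col=3) -> (row=1, col=3)
Final: (row=1, col=3)

Answer: Final position: (row=1, col=3)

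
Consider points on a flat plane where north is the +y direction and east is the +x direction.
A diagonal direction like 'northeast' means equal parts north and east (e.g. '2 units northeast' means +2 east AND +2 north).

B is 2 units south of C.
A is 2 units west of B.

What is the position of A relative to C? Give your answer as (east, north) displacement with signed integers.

Place C at the origin (east=0, north=0).
  B is 2 units south of C: delta (east=+0, north=-2); B at (east=0, north=-2).
  A is 2 units west of B: delta (east=-2, north=+0); A at (east=-2, north=-2).
Therefore A relative to C: (east=-2, north=-2).

Answer: A is at (east=-2, north=-2) relative to C.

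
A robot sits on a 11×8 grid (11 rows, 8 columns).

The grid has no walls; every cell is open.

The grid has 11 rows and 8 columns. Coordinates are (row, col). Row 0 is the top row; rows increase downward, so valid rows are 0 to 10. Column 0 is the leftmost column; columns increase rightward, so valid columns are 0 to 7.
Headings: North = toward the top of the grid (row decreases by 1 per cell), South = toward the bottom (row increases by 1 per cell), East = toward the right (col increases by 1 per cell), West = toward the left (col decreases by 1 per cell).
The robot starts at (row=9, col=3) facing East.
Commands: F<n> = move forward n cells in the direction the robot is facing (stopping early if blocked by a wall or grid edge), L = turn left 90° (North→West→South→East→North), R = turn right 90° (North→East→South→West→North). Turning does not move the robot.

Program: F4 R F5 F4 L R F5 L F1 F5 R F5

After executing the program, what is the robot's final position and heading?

Start: (row=9, col=3), facing East
  F4: move forward 4, now at (row=9, col=7)
  R: turn right, now facing South
  F5: move forward 1/5 (blocked), now at (row=10, col=7)
  F4: move forward 0/4 (blocked), now at (row=10, col=7)
  L: turn left, now facing East
  R: turn right, now facing South
  F5: move forward 0/5 (blocked), now at (row=10, col=7)
  L: turn left, now facing East
  F1: move forward 0/1 (blocked), now at (row=10, col=7)
  F5: move forward 0/5 (blocked), now at (row=10, col=7)
  R: turn right, now facing South
  F5: move forward 0/5 (blocked), now at (row=10, col=7)
Final: (row=10, col=7), facing South

Answer: Final position: (row=10, col=7), facing South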